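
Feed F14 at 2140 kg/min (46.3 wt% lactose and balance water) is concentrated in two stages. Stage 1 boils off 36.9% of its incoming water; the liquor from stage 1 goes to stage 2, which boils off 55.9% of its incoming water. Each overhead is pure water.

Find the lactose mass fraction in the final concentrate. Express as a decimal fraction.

water in feed = 2140×0.537 = 1149.2 kg/min.
After stage 1: water left = (1−0.369)×1149.2 = 725.13; stream total = 1716 kg/min.
After stage 2: water left = (1−0.559)×725.13 = 319.78; final concentrate = 1310.6 kg/min.
lactose fraction = 990.82/1310.6 = 0.7560.

0.7560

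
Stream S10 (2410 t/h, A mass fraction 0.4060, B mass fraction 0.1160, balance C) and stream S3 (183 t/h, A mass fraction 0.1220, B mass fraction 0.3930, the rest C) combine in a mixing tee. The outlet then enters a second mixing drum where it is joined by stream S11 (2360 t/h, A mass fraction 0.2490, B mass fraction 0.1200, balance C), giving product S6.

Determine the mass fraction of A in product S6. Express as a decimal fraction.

0.3207

Overall, product flow = 4953 t/h.
A in = 2410×0.406 + 183×0.122 + 2360×0.249 = 1588.4 t/h.
A fraction in S6 = 0.3207.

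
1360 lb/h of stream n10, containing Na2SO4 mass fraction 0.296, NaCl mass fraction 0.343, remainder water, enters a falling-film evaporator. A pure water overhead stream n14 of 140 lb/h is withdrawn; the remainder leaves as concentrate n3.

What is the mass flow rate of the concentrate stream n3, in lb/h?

1220 lb/h

Concentrate = 1360 − 140 = 1220 lb/h.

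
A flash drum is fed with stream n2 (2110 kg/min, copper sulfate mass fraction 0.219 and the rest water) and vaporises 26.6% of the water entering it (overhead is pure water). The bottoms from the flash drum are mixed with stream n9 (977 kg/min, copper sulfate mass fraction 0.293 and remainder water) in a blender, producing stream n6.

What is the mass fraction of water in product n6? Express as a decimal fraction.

0.717

Vapour removed = 0.266×0.781×2110 = 438.34 kg/min; concentrate = 1671.7 kg/min.
water reaching the mixer = 1209.6 (from concentrate) + 977×0.707 = 1900.3 kg/min.
Product flow = 1671.7 + 977 = 2648.7 kg/min; water fraction = 0.717.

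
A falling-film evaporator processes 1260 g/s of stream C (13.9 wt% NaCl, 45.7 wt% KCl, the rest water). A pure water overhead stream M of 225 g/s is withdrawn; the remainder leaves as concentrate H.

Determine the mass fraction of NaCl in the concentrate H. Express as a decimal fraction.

0.169

NaCl is not removed: 1260×0.139 = 175.14 g/s of NaCl enters H.
Concentrate = 1260 − 225 = 1035 g/s.
Mass fraction = 175.14/1035 = 0.169.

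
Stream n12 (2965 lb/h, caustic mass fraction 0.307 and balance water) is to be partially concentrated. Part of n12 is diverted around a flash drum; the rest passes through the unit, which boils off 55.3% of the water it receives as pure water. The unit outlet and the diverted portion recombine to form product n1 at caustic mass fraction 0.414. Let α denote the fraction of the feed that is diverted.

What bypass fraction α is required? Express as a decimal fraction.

All 2965×0.307 = 910.25 lb/h of caustic reaches n1, so n1 = 910.25/0.414 = 2198.7 lb/h and vapour = 766.32 lb/h.
The evaporator receives (1−α)·2965 of feed at 0.693 water and removes 0.553 of that water:
0.553×0.693×(1−α)×2965 = 766.32
(1−α) = 766.32/1136.3 = 0.6744;  α = 0.3256.

0.326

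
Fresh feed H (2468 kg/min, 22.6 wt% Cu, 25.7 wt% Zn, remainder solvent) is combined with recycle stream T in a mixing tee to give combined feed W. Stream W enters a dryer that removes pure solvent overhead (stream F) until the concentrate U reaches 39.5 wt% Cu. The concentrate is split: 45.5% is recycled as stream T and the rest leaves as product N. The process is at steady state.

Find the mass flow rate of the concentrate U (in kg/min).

2591 kg/min

Overall Cu balance (none leaves overhead): Cu in fresh feed = Cu in product, i.e. 2468×0.226 = (1−0.455)·U·0.395.
U = 557.77/(0.395×0.545) = 2591 kg/min.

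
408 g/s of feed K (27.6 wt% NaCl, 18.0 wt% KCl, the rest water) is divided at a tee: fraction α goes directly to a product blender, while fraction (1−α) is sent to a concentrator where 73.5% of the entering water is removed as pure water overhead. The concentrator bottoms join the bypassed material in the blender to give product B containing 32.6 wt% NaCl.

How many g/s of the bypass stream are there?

All 408×0.276 = 112.61 g/s of NaCl reaches B, so B = 112.61/0.326 = 345.42 g/s and vapour = 62.577 g/s.
The evaporator receives (1−α)·408 of feed at 0.544 water and removes 0.735 of that water:
0.735×0.544×(1−α)×408 = 62.577
(1−α) = 62.577/163.13 = 0.3836;  α = 0.6164.
Bypass flow = 0.6164×408 = 251.5 g/s.

251.5 g/s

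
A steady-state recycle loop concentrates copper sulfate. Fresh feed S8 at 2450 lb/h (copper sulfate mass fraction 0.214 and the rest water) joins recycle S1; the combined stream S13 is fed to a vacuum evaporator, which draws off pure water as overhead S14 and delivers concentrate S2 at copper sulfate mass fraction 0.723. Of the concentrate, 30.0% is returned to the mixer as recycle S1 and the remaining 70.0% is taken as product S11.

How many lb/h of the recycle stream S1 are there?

Overall copper sulfate balance (none leaves overhead): copper sulfate in fresh feed = copper sulfate in product, i.e. 2450×0.214 = (1−0.300)·S2·0.723.
S2 = 524.3/(0.723×0.700) = 1036 lb/h.
Recycle S1 = 0.300×1036 = 310.79 lb/h.

310.8 lb/h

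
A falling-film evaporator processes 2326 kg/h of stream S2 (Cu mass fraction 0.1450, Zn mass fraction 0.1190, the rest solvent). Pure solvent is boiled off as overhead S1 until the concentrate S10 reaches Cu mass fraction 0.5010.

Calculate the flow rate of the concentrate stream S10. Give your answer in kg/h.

673.2 kg/h

Cu is conserved: 2326×0.145 = 337.27 kg/h all reports to the concentrate.
Concentrate = 337.27/(target fraction) = 673.19 kg/h.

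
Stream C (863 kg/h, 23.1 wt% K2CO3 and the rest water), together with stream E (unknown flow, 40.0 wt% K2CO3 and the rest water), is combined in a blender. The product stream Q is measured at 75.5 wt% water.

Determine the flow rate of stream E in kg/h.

77.95 kg/h

Let E be the unknown flow. Total out = 863 + E.
water balance: 663.65 + 0.600·E = 0.755·(863 + E)
(0.600 − 0.755)·E = 0.755×863 − 663.65 = -12.082
E = -12.082 / -0.155 = 77.948 kg/h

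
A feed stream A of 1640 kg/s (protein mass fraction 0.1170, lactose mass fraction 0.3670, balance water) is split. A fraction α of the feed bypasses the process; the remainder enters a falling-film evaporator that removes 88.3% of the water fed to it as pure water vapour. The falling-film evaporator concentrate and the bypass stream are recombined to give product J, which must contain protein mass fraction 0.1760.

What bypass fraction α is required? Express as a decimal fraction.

0.264

All 1640×0.117 = 191.88 kg/s of protein reaches J, so J = 191.88/0.176 = 1090.2 kg/s and vapour = 549.77 kg/s.
The evaporator receives (1−α)·1640 of feed at 0.516 water and removes 0.883 of that water:
0.883×0.516×(1−α)×1640 = 549.77
(1−α) = 549.77/747.23 = 0.7357;  α = 0.2643.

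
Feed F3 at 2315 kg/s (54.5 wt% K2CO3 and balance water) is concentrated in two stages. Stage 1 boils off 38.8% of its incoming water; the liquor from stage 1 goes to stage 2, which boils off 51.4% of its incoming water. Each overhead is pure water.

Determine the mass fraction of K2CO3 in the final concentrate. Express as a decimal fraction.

0.8011

water in feed = 2315×0.455 = 1053.3 kg/s.
After stage 1: water left = (1−0.388)×1053.3 = 644.63; stream total = 1906.3 kg/s.
After stage 2: water left = (1−0.514)×644.63 = 313.29; final concentrate = 1575 kg/s.
K2CO3 fraction = 1261.7/1575 = 0.8011.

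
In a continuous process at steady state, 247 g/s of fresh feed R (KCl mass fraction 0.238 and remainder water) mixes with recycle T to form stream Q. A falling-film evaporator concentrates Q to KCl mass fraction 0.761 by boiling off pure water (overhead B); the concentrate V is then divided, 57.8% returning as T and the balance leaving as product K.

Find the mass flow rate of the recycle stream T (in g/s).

Overall KCl balance (none leaves overhead): KCl in fresh feed = KCl in product, i.e. 247×0.238 = (1−0.578)·V·0.761.
V = 58.786/(0.761×0.422) = 183.05 g/s.
Recycle T = 0.578×183.05 = 105.8 g/s.

105.8 g/s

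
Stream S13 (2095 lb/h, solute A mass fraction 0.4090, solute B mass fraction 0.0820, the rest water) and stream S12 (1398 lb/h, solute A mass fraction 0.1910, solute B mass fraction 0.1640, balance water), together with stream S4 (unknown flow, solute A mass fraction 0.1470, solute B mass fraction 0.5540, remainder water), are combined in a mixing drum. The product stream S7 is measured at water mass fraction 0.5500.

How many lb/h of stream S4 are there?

Let S4 be the unknown flow. Total out = 3493 + S4.
water balance: 1968.1 + 0.299·S4 = 0.550·(3493 + S4)
(0.299 − 0.550)·S4 = 0.550×3493 − 1968.1 = -46.915
S4 = -46.915 / -0.251 = 186.91 lb/h

186.9 lb/h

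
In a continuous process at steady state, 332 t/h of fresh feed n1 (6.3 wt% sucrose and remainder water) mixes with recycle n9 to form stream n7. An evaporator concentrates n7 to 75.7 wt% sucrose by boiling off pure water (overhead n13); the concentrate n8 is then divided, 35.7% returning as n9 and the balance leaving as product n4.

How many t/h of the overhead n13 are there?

304.4 t/h

Overall sucrose balance (none leaves overhead): sucrose in fresh feed = sucrose in product, i.e. 332×0.063 = (1−0.357)·n8·0.757.
n8 = 20.916/(0.757×0.643) = 42.971 t/h.
Recycle n9 = 0.357×42.971 = 15.341 t/h.
Combined feed n7 = 332 + 15.341 = 347.34 t/h.
Overhead n13 = n7 − n8 = 347.34 − 42.971 = 304.37 t/h.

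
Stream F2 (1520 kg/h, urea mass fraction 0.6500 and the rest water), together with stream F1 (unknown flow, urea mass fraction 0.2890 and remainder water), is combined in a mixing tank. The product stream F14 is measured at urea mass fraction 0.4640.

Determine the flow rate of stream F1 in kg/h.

Let F1 be the unknown flow. Total out = 1520 + F1.
urea balance: 988 + 0.289·F1 = 0.464·(1520 + F1)
(0.289 − 0.464)·F1 = 0.464×1520 − 988 = -282.72
F1 = -282.72 / -0.175 = 1615.5 kg/h

1616 kg/h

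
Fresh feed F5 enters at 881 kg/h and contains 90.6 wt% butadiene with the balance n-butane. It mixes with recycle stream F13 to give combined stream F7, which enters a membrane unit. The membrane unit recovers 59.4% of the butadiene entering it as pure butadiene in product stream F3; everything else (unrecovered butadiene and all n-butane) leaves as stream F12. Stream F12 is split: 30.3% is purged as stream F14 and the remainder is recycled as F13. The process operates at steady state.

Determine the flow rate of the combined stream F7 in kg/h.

1387 kg/h

n-butane enters only via F5 and leaves only via the purge: 881×0.094 = 0.303×(n-butane in F12), and the membrane unit passes all n-butane, so n-butane in F7 = n-butane in F12 = 273.31 kg/h.
butadiene in F7: m_A = 881×0.906 + (1−0.303)·(1−0.594)·m_A, so m_A = 798.19/0.7170 = 1113.2 kg/h.
F7 = 1113.2 + 273.31 = 1386.5 kg/h.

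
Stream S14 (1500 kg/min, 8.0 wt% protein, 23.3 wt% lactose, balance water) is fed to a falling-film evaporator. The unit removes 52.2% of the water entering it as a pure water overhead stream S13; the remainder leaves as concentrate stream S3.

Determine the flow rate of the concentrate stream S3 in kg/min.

water entering = 1500×0.687 = 1030.5 kg/min; overhead removed = 0.522×1030.5 = 537.92 kg/min.
Concentrate = 1500 − 537.92 = 962.08 kg/min.

962.1 kg/min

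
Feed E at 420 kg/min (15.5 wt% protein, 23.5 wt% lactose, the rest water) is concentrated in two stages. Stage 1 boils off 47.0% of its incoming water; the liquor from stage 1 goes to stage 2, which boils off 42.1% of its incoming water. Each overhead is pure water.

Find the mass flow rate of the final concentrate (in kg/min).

242.4 kg/min

water in feed = 420×0.610 = 256.2 kg/min.
After stage 1: water left = (1−0.470)×256.2 = 135.79; stream total = 299.59 kg/min.
After stage 2: water left = (1−0.421)×135.79 = 78.62; final concentrate = 242.42 kg/min.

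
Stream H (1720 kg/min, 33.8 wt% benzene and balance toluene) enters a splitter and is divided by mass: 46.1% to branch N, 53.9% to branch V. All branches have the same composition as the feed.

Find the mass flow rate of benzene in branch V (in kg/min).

313.4 kg/min

Branch V total = 0.539×1720 = 927.08 kg/min.
benzene in V = 0.338×927.08 = 313.35 kg/min.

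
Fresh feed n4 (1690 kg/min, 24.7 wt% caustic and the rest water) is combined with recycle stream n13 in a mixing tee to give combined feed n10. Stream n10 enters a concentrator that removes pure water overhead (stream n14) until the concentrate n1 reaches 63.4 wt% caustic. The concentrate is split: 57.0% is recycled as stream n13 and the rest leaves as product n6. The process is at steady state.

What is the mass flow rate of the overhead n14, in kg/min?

1032 kg/min

Overall caustic balance (none leaves overhead): caustic in fresh feed = caustic in product, i.e. 1690×0.247 = (1−0.570)·n1·0.634.
n1 = 417.43/(0.634×0.430) = 1531.2 kg/min.
Recycle n13 = 0.570×1531.2 = 872.77 kg/min.
Combined feed n10 = 1690 + 872.77 = 2562.8 kg/min.
Overhead n14 = n10 − n1 = 2562.8 − 1531.2 = 1031.6 kg/min.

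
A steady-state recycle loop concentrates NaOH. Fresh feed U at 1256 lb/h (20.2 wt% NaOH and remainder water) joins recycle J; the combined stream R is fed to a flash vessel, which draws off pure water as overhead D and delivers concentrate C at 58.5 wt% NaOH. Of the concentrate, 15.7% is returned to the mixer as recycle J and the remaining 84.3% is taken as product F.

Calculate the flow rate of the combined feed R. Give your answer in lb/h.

1337 lb/h

Overall NaOH balance (none leaves overhead): NaOH in fresh feed = NaOH in product, i.e. 1256×0.202 = (1−0.157)·C·0.585.
C = 253.71/(0.585×0.843) = 514.47 lb/h.
Recycle J = 0.157×514.47 = 80.771 lb/h.
Combined feed R = 1256 + 80.771 = 1336.8 lb/h.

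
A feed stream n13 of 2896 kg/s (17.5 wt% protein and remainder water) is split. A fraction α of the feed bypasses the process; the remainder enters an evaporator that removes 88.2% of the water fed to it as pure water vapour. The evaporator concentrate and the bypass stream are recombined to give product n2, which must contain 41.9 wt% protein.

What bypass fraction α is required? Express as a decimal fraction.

All 2896×0.175 = 506.8 kg/s of protein reaches n2, so n2 = 506.8/0.419 = 1209.5 kg/s and vapour = 1686.5 kg/s.
The evaporator receives (1−α)·2896 of feed at 0.825 water and removes 0.882 of that water:
0.882×0.825×(1−α)×2896 = 1686.5
(1−α) = 1686.5/2107.3 = 0.8003;  α = 0.1997.

0.200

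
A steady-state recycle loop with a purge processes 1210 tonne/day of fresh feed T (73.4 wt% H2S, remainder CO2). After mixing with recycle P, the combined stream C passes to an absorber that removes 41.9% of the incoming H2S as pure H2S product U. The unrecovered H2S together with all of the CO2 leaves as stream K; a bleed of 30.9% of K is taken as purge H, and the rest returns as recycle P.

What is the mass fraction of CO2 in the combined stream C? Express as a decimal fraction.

CO2 enters only via T and leaves only via the purge: 1210×0.266 = 0.309×(CO2 in K), and the absorber passes all CO2, so CO2 in C = CO2 in K = 1041.6 tonne/day.
H2S in C: m_A = 1210×0.734 + (1−0.309)·(1−0.419)·m_A, so m_A = 888.14/0.5985 = 1483.9 tonne/day.
C = 1483.9 + 1041.6 = 2525.5 tonne/day.
CO2 fraction in C = 1041.6/2525.5 = 0.412.

0.412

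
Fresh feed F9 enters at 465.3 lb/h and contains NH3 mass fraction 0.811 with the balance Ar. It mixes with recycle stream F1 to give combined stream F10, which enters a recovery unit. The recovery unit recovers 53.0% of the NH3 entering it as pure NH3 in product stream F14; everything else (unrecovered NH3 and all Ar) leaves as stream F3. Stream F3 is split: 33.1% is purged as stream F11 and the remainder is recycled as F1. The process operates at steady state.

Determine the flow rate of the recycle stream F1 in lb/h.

350.8 lb/h

Ar enters only via F9 and leaves only via the purge: 465.3×0.189 = 0.331×(Ar in F3), and the recovery unit passes all Ar, so Ar in F10 = Ar in F3 = 265.68 lb/h.
NH3 in F10: m_A = 465.3×0.811 + (1−0.331)·(1−0.530)·m_A, so m_A = 377.36/0.6856 = 550.43 lb/h.
F3 = (1−0.530)×550.43 + 265.68 = 524.39 lb/h.
Recycle F1 = (1−0.331)×524.39 = 350.81 lb/h.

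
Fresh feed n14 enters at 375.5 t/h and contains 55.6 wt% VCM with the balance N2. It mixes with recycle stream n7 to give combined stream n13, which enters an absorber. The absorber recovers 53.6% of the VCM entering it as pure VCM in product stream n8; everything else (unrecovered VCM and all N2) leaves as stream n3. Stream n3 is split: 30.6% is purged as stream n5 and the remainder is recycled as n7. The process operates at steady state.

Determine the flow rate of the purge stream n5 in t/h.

N2 enters only via n14 and leaves only via the purge: 375.5×0.444 = 0.306×(N2 in n3), and the absorber passes all N2, so N2 in n13 = N2 in n3 = 544.84 t/h.
VCM in n13: m_A = 375.5×0.556 + (1−0.306)·(1−0.536)·m_A, so m_A = 208.78/0.6780 = 307.94 t/h.
n3 = (1−0.536)×307.94 + 544.84 = 687.73 t/h.
Purge n5 = 0.306×687.73 = 210.44 t/h.

210.4 t/h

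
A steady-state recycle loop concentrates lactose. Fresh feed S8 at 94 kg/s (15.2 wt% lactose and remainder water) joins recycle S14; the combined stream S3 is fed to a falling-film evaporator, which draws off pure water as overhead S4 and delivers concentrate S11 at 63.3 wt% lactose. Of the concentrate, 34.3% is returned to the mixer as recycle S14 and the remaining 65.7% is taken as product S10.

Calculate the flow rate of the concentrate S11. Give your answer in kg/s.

Overall lactose balance (none leaves overhead): lactose in fresh feed = lactose in product, i.e. 94×0.152 = (1−0.343)·S11·0.633.
S11 = 14.288/(0.633×0.657) = 34.356 kg/s.

34.36 kg/s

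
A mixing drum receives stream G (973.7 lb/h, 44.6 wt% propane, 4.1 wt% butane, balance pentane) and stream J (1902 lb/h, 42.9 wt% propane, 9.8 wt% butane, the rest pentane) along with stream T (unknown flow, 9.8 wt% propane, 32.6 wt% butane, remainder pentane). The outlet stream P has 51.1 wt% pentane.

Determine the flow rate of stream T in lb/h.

1082 lb/h

Let T be the unknown flow. Total out = 2875.7 + T.
pentane balance: 1399.2 + 0.576·T = 0.511·(2875.7 + T)
(0.576 − 0.511)·T = 0.511×2875.7 − 1399.2 = 70.329
T = 70.329 / 0.065 = 1082 lb/h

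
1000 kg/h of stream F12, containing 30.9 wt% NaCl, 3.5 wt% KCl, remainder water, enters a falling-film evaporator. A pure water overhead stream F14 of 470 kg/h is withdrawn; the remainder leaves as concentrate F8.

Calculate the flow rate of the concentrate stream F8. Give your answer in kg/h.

530 kg/h

Concentrate = 1000 − 470 = 530 kg/h.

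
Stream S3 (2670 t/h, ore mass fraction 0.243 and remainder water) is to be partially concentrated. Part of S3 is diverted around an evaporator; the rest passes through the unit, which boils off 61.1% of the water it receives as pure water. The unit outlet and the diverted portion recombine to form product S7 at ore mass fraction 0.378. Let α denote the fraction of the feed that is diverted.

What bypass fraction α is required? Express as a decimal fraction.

0.228

All 2670×0.243 = 648.81 t/h of ore reaches S7, so S7 = 648.81/0.378 = 1716.4 t/h and vapour = 953.57 t/h.
The evaporator receives (1−α)·2670 of feed at 0.757 water and removes 0.611 of that water:
0.611×0.757×(1−α)×2670 = 953.57
(1−α) = 953.57/1234.9 = 0.7722;  α = 0.2278.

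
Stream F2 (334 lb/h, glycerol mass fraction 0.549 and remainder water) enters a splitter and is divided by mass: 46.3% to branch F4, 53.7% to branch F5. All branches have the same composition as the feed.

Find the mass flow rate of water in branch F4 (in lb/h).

Branch F4 total = 0.463×334 = 154.64 lb/h.
water in F4 = 0.451×154.64 = 69.744 lb/h.

69.74 lb/h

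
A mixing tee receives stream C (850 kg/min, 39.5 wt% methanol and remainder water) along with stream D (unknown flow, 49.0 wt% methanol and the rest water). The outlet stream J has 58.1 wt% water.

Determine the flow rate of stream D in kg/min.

287.3 kg/min

Let D be the unknown flow. Total out = 850 + D.
water balance: 514.25 + 0.510·D = 0.581·(850 + D)
(0.510 − 0.581)·D = 0.581×850 − 514.25 = -20.4
D = -20.4 / -0.071 = 287.32 kg/min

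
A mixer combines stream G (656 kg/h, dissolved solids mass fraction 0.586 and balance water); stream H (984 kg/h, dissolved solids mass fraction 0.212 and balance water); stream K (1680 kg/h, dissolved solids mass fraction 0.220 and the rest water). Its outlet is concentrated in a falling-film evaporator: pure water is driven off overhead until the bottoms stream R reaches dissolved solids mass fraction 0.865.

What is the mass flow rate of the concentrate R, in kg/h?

dissolved solids entering = 656×0.586 + 984×0.212 + 1680×0.220 = 962.62 kg/h.
All dissolved solids reports to R, so R = 962.62/0.865 = 1112.9 kg/h.

1113 kg/h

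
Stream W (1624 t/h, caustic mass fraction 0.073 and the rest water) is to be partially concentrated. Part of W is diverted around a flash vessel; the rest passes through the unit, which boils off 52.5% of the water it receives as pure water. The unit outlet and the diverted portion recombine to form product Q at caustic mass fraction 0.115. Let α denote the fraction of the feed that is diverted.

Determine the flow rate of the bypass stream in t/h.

All 1624×0.073 = 118.55 t/h of caustic reaches Q, so Q = 118.55/0.115 = 1030.9 t/h and vapour = 593.11 t/h.
The evaporator receives (1−α)·1624 of feed at 0.927 water and removes 0.525 of that water:
0.525×0.927×(1−α)×1624 = 593.11
(1−α) = 593.11/790.36 = 0.7504;  α = 0.2496.
Bypass flow = 0.2496×1624 = 405.3 t/h.

405.3 t/h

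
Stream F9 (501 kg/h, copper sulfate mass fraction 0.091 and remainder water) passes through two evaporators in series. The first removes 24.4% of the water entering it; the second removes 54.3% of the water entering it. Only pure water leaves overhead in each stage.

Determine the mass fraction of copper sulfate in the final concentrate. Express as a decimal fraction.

0.225

water in feed = 501×0.909 = 455.41 kg/h.
After stage 1: water left = (1−0.244)×455.41 = 344.29; stream total = 389.88 kg/h.
After stage 2: water left = (1−0.543)×344.29 = 157.34; final concentrate = 202.93 kg/h.
copper sulfate fraction = 45.591/202.93 = 0.225.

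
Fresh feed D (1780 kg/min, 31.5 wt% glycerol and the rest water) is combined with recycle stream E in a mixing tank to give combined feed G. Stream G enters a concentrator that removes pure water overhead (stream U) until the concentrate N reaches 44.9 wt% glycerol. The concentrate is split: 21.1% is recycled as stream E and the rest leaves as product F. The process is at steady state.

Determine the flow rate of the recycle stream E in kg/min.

334 kg/min

Overall glycerol balance (none leaves overhead): glycerol in fresh feed = glycerol in product, i.e. 1780×0.315 = (1−0.211)·N·0.449.
N = 560.7/(0.449×0.789) = 1582.7 kg/min.
Recycle E = 0.211×1582.7 = 333.96 kg/min.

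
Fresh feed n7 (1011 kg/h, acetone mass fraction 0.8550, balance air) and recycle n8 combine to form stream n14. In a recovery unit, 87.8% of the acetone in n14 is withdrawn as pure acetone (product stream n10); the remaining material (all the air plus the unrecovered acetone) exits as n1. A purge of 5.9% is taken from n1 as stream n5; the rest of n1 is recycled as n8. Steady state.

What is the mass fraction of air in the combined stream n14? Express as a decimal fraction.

0.7179

air enters only via n7 and leaves only via the purge: 1011×0.145 = 0.059×(air in n1), and the recovery unit passes all air, so air in n14 = air in n1 = 2484.7 kg/h.
acetone in n14: m_A = 1011×0.855 + (1−0.059)·(1−0.878)·m_A, so m_A = 864.4/0.8852 = 976.51 kg/h.
n14 = 976.51 + 2484.7 = 3461.2 kg/h.
air fraction in n14 = 2484.7/3461.2 = 0.7179.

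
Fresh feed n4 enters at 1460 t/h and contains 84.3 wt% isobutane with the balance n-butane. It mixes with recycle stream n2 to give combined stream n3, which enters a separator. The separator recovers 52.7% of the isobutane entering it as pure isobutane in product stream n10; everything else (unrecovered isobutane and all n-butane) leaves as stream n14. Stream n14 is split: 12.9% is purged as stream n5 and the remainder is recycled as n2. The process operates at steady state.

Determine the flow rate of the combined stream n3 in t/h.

n-butane enters only via n4 and leaves only via the purge: 1460×0.157 = 0.129×(n-butane in n14), and the separator passes all n-butane, so n-butane in n3 = n-butane in n14 = 1776.9 t/h.
isobutane in n3: m_A = 1460×0.843 + (1−0.129)·(1−0.527)·m_A, so m_A = 1230.8/0.5880 = 2093.1 t/h.
n3 = 2093.1 + 1776.9 = 3870 t/h.

3870 t/h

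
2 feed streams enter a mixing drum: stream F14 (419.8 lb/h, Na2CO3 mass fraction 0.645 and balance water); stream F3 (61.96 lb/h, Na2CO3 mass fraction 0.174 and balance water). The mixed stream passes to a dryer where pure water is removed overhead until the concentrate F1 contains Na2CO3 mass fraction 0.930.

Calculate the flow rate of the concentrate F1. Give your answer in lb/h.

302.7 lb/h

Na2CO3 entering = 419.8×0.645 + 61.96×0.174 = 281.55 lb/h.
All Na2CO3 reports to F1, so F1 = 281.55/0.930 = 302.74 lb/h.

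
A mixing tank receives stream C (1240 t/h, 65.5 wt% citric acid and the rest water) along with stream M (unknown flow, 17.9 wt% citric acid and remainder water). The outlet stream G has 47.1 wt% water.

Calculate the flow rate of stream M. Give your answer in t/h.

446.4 t/h

Let M be the unknown flow. Total out = 1240 + M.
water balance: 427.8 + 0.821·M = 0.471·(1240 + M)
(0.821 − 0.471)·M = 0.471×1240 − 427.8 = 156.24
M = 156.24 / 0.350 = 446.4 t/h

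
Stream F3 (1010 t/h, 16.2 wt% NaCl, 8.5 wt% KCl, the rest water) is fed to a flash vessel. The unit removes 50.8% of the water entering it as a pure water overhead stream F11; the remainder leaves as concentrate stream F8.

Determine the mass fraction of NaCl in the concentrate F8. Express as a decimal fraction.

NaCl is not removed: 1010×0.162 = 163.62 t/h of NaCl enters F8.
water entering = 1010×0.753 = 760.53 t/h; overhead removed = 0.508×760.53 = 386.35 t/h.
Concentrate = 1010 − 386.35 = 623.65 t/h.
Mass fraction = 163.62/623.65 = 0.262.

0.262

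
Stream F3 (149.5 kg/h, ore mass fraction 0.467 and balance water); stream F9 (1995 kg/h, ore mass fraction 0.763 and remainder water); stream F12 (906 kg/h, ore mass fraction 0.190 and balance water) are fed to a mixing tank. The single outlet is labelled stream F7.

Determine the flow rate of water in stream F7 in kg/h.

1286 kg/h

water out = water in = 149.5×0.533 + 1995×0.237 + 906×0.810 = 1286.4 kg/h.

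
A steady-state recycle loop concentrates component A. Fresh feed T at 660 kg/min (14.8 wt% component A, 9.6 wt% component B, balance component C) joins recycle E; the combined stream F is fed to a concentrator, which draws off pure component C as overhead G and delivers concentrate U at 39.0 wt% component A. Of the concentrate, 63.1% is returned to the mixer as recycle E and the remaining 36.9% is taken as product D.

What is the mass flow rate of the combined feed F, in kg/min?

Overall component A balance (none leaves overhead): component A in fresh feed = component A in product, i.e. 660×0.148 = (1−0.631)·U·0.390.
U = 97.68/(0.390×0.369) = 678.76 kg/min.
Recycle E = 0.631×678.76 = 428.3 kg/min.
Combined feed F = 660 + 428.3 = 1088.3 kg/min.

1088 kg/min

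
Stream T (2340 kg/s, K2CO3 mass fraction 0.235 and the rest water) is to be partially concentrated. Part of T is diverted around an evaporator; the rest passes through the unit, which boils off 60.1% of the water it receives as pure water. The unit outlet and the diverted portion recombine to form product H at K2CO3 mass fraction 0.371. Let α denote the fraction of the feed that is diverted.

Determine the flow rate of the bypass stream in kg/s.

All 2340×0.235 = 549.9 kg/s of K2CO3 reaches H, so H = 549.9/0.371 = 1482.2 kg/s and vapour = 857.79 kg/s.
The evaporator receives (1−α)·2340 of feed at 0.765 water and removes 0.601 of that water:
0.601×0.765×(1−α)×2340 = 857.79
(1−α) = 857.79/1075.9 = 0.7973;  α = 0.2027.
Bypass flow = 0.2027×2340 = 474.29 kg/s.

474.3 kg/s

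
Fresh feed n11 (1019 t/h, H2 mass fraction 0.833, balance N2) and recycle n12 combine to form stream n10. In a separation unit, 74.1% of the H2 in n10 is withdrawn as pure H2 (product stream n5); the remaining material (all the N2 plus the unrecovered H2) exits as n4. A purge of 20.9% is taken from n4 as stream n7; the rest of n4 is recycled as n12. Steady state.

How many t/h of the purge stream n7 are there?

228 t/h

N2 enters only via n11 and leaves only via the purge: 1019×0.167 = 0.209×(N2 in n4), and the separation unit passes all N2, so N2 in n10 = N2 in n4 = 814.22 t/h.
H2 in n10: m_A = 1019×0.833 + (1−0.209)·(1−0.741)·m_A, so m_A = 848.83/0.7951 = 1067.5 t/h.
n4 = (1−0.741)×1067.5 + 814.22 = 1090.7 t/h.
Purge n7 = 0.209×1090.7 = 227.96 t/h.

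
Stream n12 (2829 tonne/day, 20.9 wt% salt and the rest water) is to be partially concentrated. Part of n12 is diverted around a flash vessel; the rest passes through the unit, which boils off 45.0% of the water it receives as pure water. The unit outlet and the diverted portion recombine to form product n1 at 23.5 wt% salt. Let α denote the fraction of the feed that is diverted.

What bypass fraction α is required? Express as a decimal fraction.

All 2829×0.209 = 591.26 tonne/day of salt reaches n1, so n1 = 591.26/0.235 = 2516 tonne/day and vapour = 313 tonne/day.
The evaporator receives (1−α)·2829 of feed at 0.791 water and removes 0.450 of that water:
0.450×0.791×(1−α)×2829 = 313
(1−α) = 313/1007 = 0.3108;  α = 0.6892.

0.689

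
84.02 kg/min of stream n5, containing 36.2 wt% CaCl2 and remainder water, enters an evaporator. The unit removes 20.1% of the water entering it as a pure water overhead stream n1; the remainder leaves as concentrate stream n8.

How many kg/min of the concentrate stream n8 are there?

water entering = 84.02×0.638 = 53.605 kg/min; overhead removed = 0.201×53.605 = 10.775 kg/min.
Concentrate = 84.02 − 10.775 = 73.245 kg/min.

73.25 kg/min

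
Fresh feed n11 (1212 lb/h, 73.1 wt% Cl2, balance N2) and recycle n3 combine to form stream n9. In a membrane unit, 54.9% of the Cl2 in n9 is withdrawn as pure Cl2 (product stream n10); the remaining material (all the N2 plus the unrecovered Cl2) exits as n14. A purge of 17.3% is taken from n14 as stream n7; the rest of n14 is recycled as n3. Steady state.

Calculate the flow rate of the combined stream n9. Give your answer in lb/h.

N2 enters only via n11 and leaves only via the purge: 1212×0.269 = 0.173×(N2 in n14), and the membrane unit passes all N2, so N2 in n9 = N2 in n14 = 1884.6 lb/h.
Cl2 in n9: m_A = 1212×0.731 + (1−0.173)·(1−0.549)·m_A, so m_A = 885.97/0.6270 = 1413 lb/h.
n9 = 1413 + 1884.6 = 3297.5 lb/h.

3298 lb/h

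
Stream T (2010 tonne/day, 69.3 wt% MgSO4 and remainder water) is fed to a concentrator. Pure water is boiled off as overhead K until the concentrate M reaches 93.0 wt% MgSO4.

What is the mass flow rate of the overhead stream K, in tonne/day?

MgSO4 is conserved: 2010×0.693 = 1392.9 tonne/day all reports to the concentrate.
Concentrate = 1392.9/(target fraction) = 1497.8 tonne/day.
Overhead = 2010 − 1497.8 = 512.23 tonne/day.

512.2 tonne/day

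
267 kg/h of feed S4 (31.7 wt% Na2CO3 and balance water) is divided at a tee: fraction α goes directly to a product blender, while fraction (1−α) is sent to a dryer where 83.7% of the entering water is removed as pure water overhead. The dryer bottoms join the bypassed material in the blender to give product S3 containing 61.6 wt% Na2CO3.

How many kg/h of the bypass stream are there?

40.3 kg/h

All 267×0.317 = 84.639 kg/h of Na2CO3 reaches S3, so S3 = 84.639/0.616 = 137.4 kg/h and vapour = 129.6 kg/h.
The evaporator receives (1−α)·267 of feed at 0.683 water and removes 0.837 of that water:
0.837×0.683×(1−α)×267 = 129.6
(1−α) = 129.6/152.64 = 0.8491;  α = 0.1509.
Bypass flow = 0.1509×267 = 40.298 kg/h.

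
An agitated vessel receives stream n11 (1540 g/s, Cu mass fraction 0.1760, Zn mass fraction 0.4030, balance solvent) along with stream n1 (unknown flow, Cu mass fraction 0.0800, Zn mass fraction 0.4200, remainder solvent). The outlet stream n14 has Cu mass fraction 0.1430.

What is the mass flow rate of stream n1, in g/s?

Let n1 be the unknown flow. Total out = 1540 + n1.
Cu balance: 271.04 + 0.080·n1 = 0.143·(1540 + n1)
(0.080 − 0.143)·n1 = 0.143×1540 − 271.04 = -50.82
n1 = -50.82 / -0.063 = 806.67 g/s

806.7 g/s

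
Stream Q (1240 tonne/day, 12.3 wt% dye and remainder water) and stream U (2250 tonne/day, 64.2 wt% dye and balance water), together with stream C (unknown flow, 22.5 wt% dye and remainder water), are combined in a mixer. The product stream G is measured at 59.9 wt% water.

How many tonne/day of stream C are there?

1122 tonne/day

Let C be the unknown flow. Total out = 3490 + C.
water balance: 1893 + 0.775·C = 0.599·(3490 + C)
(0.775 − 0.599)·C = 0.599×3490 − 1893 = 197.53
C = 197.53 / 0.176 = 1122.3 tonne/day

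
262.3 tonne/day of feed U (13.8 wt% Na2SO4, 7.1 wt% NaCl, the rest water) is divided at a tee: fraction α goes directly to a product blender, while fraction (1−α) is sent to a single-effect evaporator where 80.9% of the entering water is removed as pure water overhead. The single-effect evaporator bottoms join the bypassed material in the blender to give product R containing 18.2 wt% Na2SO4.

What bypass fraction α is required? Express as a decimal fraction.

0.622

All 262.3×0.138 = 36.197 tonne/day of Na2SO4 reaches R, so R = 36.197/0.182 = 198.89 tonne/day and vapour = 63.413 tonne/day.
The evaporator receives (1−α)·262.3 of feed at 0.791 water and removes 0.809 of that water:
0.809×0.791×(1−α)×262.3 = 63.413
(1−α) = 63.413/167.85 = 0.3778;  α = 0.6222.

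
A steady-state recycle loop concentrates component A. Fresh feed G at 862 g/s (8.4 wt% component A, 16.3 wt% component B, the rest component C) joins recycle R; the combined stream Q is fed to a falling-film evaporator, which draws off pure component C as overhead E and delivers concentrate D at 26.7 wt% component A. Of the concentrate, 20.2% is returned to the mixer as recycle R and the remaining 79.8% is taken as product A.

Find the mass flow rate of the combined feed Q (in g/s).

930.6 g/s

Overall component A balance (none leaves overhead): component A in fresh feed = component A in product, i.e. 862×0.084 = (1−0.202)·D·0.267.
D = 72.408/(0.267×0.798) = 339.84 g/s.
Recycle R = 0.202×339.84 = 68.647 g/s.
Combined feed Q = 862 + 68.647 = 930.65 g/s.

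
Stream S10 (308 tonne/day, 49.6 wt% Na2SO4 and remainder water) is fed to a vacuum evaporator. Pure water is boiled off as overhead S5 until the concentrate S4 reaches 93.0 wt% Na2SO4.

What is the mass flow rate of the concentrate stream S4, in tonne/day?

164.3 tonne/day

Na2SO4 is conserved: 308×0.496 = 152.77 tonne/day all reports to the concentrate.
Concentrate = 152.77/(target fraction) = 164.27 tonne/day.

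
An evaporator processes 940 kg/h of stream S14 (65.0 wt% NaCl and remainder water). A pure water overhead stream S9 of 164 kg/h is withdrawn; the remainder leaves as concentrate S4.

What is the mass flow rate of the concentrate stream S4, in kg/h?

Concentrate = 940 − 164 = 776 kg/h.

776 kg/h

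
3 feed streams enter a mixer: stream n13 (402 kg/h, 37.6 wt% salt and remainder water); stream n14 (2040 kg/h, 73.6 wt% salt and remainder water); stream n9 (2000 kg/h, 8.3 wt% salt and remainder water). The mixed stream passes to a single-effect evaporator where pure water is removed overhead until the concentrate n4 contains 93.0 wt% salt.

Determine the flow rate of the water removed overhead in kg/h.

2487 kg/h

salt entering = 402×0.376 + 2040×0.736 + 2000×0.083 = 1818.6 kg/h.
All salt reports to n4, so n4 = 1818.6/0.930 = 1955.5 kg/h.
Total feed = 4442 kg/h; overhead = 4442 − 1955.5 = 2486.5 kg/h.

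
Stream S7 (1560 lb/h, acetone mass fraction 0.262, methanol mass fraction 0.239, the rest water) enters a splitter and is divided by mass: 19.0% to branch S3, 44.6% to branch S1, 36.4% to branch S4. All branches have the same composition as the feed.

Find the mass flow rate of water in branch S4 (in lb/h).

283.4 lb/h

Branch S4 total = 0.364×1560 = 567.84 lb/h.
water in S4 = 0.499×567.84 = 283.35 lb/h.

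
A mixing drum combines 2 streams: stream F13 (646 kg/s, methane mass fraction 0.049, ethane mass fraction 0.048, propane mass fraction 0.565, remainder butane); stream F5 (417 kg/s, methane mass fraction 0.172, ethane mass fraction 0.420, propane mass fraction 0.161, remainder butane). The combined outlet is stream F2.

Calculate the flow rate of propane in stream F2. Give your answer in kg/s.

propane out = propane in = 646×0.565 + 417×0.161 = 432.13 kg/s.

432.1 kg/s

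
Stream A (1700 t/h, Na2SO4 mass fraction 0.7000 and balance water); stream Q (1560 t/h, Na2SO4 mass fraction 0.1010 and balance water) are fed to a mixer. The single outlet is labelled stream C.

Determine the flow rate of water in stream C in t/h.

water out = water in = 1700×0.300 + 1560×0.899 = 1912.4 t/h.

1912 t/h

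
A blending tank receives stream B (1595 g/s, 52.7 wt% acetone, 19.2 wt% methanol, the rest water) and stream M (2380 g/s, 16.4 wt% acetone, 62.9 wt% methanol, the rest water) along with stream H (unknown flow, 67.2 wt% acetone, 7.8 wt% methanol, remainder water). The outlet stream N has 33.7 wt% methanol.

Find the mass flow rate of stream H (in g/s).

Let H be the unknown flow. Total out = 3975 + H.
methanol balance: 1803.3 + 0.078·H = 0.337·(3975 + H)
(0.078 − 0.337)·H = 0.337×3975 − 1803.3 = -463.68
H = -463.68 / -0.259 = 1790.3 g/s

1790 g/s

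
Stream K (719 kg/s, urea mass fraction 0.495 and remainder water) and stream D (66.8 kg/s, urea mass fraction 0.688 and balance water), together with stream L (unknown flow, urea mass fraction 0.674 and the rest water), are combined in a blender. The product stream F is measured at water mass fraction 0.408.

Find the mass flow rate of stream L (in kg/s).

Let L be the unknown flow. Total out = 785.8 + L.
water balance: 383.94 + 0.326·L = 0.408·(785.8 + L)
(0.326 − 0.408)·L = 0.408×785.8 − 383.94 = -63.33
L = -63.33 / -0.082 = 772.32 kg/s

772.3 kg/s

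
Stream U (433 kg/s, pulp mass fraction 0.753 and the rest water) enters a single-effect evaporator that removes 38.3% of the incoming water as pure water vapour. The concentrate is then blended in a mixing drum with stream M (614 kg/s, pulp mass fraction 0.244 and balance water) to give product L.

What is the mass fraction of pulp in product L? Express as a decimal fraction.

0.473

Vapour removed = 0.383×0.247×433 = 40.962 kg/s; concentrate = 392.04 kg/s.
pulp reaching the mixer = 326.05 (from concentrate) + 614×0.244 = 475.87 kg/s.
Product flow = 392.04 + 614 = 1006 kg/s; pulp fraction = 0.473.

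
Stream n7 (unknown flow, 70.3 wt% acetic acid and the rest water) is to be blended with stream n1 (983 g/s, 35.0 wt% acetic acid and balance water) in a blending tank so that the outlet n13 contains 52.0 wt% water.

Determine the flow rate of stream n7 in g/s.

573 g/s

Let n7 be the unknown flow. Total out = 983 + n7.
water balance: 638.95 + 0.297·n7 = 0.520·(983 + n7)
(0.297 − 0.520)·n7 = 0.520×983 − 638.95 = -127.79
n7 = -127.79 / -0.223 = 573.05 g/s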